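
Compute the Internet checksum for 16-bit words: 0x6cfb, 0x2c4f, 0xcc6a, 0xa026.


Sum all words (with carry folding):
+ 0x6cfb = 0x6cfb
+ 0x2c4f = 0x994a
+ 0xcc6a = 0x65b5
+ 0xa026 = 0x05dc
One's complement: ~0x05dc
Checksum = 0xfa23


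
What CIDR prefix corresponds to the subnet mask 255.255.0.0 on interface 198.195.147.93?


Binary: 11111111.11111111.00000000.00000000
Count leading 1s
Prefix: /16


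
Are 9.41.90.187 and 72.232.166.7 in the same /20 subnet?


Mask: 255.255.240.0
9.41.90.187 AND mask = 9.41.80.0
72.232.166.7 AND mask = 72.232.160.0
No, different subnets (9.41.80.0 vs 72.232.160.0)


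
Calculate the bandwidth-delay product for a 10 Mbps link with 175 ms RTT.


BDP = bandwidth * RTT
= 10 Mbps * 175 ms
= 10 * 1e6 * 175 / 1000 bits
= 1750000 bits
= 218750 bytes
= 213.623 KB
BDP = 1750000 bits (218750 bytes)


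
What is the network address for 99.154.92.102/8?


IP:   01100011.10011010.01011100.01100110
Mask: 11111111.00000000.00000000.00000000
AND operation:
Net:  01100011.00000000.00000000.00000000
Network: 99.0.0.0/8


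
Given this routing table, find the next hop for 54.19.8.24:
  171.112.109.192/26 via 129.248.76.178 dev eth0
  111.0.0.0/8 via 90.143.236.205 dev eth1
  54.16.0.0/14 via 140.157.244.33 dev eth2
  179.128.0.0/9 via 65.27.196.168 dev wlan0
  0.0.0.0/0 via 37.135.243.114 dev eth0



Longest prefix match for 54.19.8.24:
  /26 171.112.109.192: no
  /8 111.0.0.0: no
  /14 54.16.0.0: MATCH
  /9 179.128.0.0: no
  /0 0.0.0.0: MATCH
Selected: next-hop 140.157.244.33 via eth2 (matched /14)


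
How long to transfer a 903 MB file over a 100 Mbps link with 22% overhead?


Effective throughput = 100 * (1 - 22/100) = 78 Mbps
File size in Mb = 903 * 8 = 7224 Mb
Time = 7224 / 78
Time = 92.6154 seconds


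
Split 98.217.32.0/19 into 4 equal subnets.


New prefix = 19 + 2 = 21
Each subnet has 2048 addresses
  98.217.32.0/21
  98.217.40.0/21
  98.217.48.0/21
  98.217.56.0/21
Subnets: 98.217.32.0/21, 98.217.40.0/21, 98.217.48.0/21, 98.217.56.0/21


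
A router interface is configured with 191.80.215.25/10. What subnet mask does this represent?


/10 means 10 network bits, 22 host bits
Binary: 11111111110000000000000000000000
Mask: 255.192.0.0


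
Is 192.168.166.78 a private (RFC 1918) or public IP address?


RFC 1918 private ranges:
  10.0.0.0/8 (10.0.0.0 - 10.255.255.255)
  172.16.0.0/12 (172.16.0.0 - 172.31.255.255)
  192.168.0.0/16 (192.168.0.0 - 192.168.255.255)
Private (in 192.168.0.0/16)


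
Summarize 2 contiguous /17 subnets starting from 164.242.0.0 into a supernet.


Original prefix: /17
Number of subnets: 2 = 2^1
New prefix = 17 - 1 = 16
Supernet: 164.242.0.0/16


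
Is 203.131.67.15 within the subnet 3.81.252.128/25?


Subnet network: 3.81.252.128
Test IP AND mask: 203.131.67.0
No, 203.131.67.15 is not in 3.81.252.128/25


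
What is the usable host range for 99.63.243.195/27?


Network: 99.63.243.192
Broadcast: 99.63.243.223
First usable = network + 1
Last usable = broadcast - 1
Range: 99.63.243.193 to 99.63.243.222


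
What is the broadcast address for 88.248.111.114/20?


Network: 88.248.96.0/20
Host bits = 12
Set all host bits to 1:
Broadcast: 88.248.111.255


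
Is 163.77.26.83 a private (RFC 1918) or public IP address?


RFC 1918 private ranges:
  10.0.0.0/8 (10.0.0.0 - 10.255.255.255)
  172.16.0.0/12 (172.16.0.0 - 172.31.255.255)
  192.168.0.0/16 (192.168.0.0 - 192.168.255.255)
Public (not in any RFC 1918 range)


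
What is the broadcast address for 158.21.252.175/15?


Network: 158.20.0.0/15
Host bits = 17
Set all host bits to 1:
Broadcast: 158.21.255.255


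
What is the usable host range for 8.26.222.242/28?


Network: 8.26.222.240
Broadcast: 8.26.222.255
First usable = network + 1
Last usable = broadcast - 1
Range: 8.26.222.241 to 8.26.222.254


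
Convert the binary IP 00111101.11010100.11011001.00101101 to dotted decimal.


00111101 = 61
11010100 = 212
11011001 = 217
00101101 = 45
IP: 61.212.217.45


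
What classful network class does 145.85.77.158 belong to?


First octet: 145
Binary: 10010001
10xxxxxx -> Class B (128-191)
Class B, default mask 255.255.0.0 (/16)


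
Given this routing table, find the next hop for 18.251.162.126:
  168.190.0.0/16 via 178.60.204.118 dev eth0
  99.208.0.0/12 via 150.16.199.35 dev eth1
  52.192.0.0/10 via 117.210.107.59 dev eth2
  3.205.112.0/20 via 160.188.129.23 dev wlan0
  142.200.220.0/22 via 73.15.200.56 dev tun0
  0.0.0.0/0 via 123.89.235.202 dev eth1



Longest prefix match for 18.251.162.126:
  /16 168.190.0.0: no
  /12 99.208.0.0: no
  /10 52.192.0.0: no
  /20 3.205.112.0: no
  /22 142.200.220.0: no
  /0 0.0.0.0: MATCH
Selected: next-hop 123.89.235.202 via eth1 (matched /0)


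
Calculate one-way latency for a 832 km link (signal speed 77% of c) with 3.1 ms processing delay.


Speed = 0.77 * 3e5 km/s = 231000 km/s
Propagation delay = 832 / 231000 = 0.0036 s = 3.6017 ms
Processing delay = 3.1 ms
Total one-way latency = 6.7017 ms


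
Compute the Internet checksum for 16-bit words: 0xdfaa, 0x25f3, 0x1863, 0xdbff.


Sum all words (with carry folding):
+ 0xdfaa = 0xdfaa
+ 0x25f3 = 0x059e
+ 0x1863 = 0x1e01
+ 0xdbff = 0xfa00
One's complement: ~0xfa00
Checksum = 0x05ff


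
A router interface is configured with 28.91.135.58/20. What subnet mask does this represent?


/20 means 20 network bits, 12 host bits
Binary: 11111111111111111111000000000000
Mask: 255.255.240.0


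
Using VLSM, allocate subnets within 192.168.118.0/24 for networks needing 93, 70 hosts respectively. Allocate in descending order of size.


93 hosts -> /25 (126 usable): 192.168.118.0/25
70 hosts -> /25 (126 usable): 192.168.118.128/25
Allocation: 192.168.118.0/25 (93 hosts, 126 usable); 192.168.118.128/25 (70 hosts, 126 usable)


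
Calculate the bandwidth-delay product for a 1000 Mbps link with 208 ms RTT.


BDP = bandwidth * RTT
= 1000 Mbps * 208 ms
= 1000 * 1e6 * 208 / 1000 bits
= 208000000 bits
= 26000000 bytes
= 25390.625 KB
BDP = 208000000 bits (26000000 bytes)


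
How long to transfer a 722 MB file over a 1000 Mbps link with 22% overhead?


Effective throughput = 1000 * (1 - 22/100) = 780 Mbps
File size in Mb = 722 * 8 = 5776 Mb
Time = 5776 / 780
Time = 7.4051 seconds


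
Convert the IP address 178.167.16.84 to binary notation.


178 = 10110010
167 = 10100111
16 = 00010000
84 = 01010100
Binary: 10110010.10100111.00010000.01010100


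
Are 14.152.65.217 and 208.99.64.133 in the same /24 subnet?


Mask: 255.255.255.0
14.152.65.217 AND mask = 14.152.65.0
208.99.64.133 AND mask = 208.99.64.0
No, different subnets (14.152.65.0 vs 208.99.64.0)


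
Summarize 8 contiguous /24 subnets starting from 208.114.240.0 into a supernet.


Original prefix: /24
Number of subnets: 8 = 2^3
New prefix = 24 - 3 = 21
Supernet: 208.114.240.0/21


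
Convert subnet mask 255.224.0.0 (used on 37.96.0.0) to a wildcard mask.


Subnet mask: 255.224.0.0
Wildcard = 255.255.255.255 - subnet mask
255 - 255 = 0
255 - 224 = 31
255 - 0 = 255
255 - 0 = 255
Wildcard: 0.31.255.255


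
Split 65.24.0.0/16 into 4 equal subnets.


New prefix = 16 + 2 = 18
Each subnet has 16384 addresses
  65.24.0.0/18
  65.24.64.0/18
  65.24.128.0/18
  65.24.192.0/18
Subnets: 65.24.0.0/18, 65.24.64.0/18, 65.24.128.0/18, 65.24.192.0/18


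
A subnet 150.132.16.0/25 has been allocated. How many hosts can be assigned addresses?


Host bits = 32 - 25 = 7
Total addresses = 2^7 = 128
Usable = total - 2 (network and broadcast)
Usable hosts: 126


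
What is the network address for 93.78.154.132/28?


IP:   01011101.01001110.10011010.10000100
Mask: 11111111.11111111.11111111.11110000
AND operation:
Net:  01011101.01001110.10011010.10000000
Network: 93.78.154.128/28


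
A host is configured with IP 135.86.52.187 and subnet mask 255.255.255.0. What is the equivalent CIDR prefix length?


Binary: 11111111.11111111.11111111.00000000
Count leading 1s
Prefix: /24


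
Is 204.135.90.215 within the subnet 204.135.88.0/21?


Subnet network: 204.135.88.0
Test IP AND mask: 204.135.88.0
Yes, 204.135.90.215 is in 204.135.88.0/21


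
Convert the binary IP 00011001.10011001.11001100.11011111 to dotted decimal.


00011001 = 25
10011001 = 153
11001100 = 204
11011111 = 223
IP: 25.153.204.223


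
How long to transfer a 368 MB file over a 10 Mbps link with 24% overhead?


Effective throughput = 10 * (1 - 24/100) = 7.6 Mbps
File size in Mb = 368 * 8 = 2944 Mb
Time = 2944 / 7.6
Time = 387.3684 seconds


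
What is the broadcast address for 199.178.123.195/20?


Network: 199.178.112.0/20
Host bits = 12
Set all host bits to 1:
Broadcast: 199.178.127.255


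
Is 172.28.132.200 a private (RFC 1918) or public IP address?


RFC 1918 private ranges:
  10.0.0.0/8 (10.0.0.0 - 10.255.255.255)
  172.16.0.0/12 (172.16.0.0 - 172.31.255.255)
  192.168.0.0/16 (192.168.0.0 - 192.168.255.255)
Private (in 172.16.0.0/12)


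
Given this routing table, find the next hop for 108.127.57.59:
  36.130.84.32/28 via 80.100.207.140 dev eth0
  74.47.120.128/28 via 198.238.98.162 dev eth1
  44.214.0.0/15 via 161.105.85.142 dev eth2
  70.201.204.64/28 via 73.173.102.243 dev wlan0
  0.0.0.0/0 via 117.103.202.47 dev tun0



Longest prefix match for 108.127.57.59:
  /28 36.130.84.32: no
  /28 74.47.120.128: no
  /15 44.214.0.0: no
  /28 70.201.204.64: no
  /0 0.0.0.0: MATCH
Selected: next-hop 117.103.202.47 via tun0 (matched /0)


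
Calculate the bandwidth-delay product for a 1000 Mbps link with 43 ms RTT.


BDP = bandwidth * RTT
= 1000 Mbps * 43 ms
= 1000 * 1e6 * 43 / 1000 bits
= 43000000 bits
= 5375000 bytes
= 5249.0234 KB
BDP = 43000000 bits (5375000 bytes)


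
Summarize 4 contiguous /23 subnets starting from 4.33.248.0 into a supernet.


Original prefix: /23
Number of subnets: 4 = 2^2
New prefix = 23 - 2 = 21
Supernet: 4.33.248.0/21


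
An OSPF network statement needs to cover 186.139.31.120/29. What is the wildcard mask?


Subnet mask: 255.255.255.248
Wildcard = 255.255.255.255 - subnet mask
255 - 255 = 0
255 - 255 = 0
255 - 255 = 0
255 - 248 = 7
Wildcard: 0.0.0.7


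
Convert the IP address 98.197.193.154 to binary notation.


98 = 01100010
197 = 11000101
193 = 11000001
154 = 10011010
Binary: 01100010.11000101.11000001.10011010


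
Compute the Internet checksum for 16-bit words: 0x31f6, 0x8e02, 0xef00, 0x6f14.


Sum all words (with carry folding):
+ 0x31f6 = 0x31f6
+ 0x8e02 = 0xbff8
+ 0xef00 = 0xaef9
+ 0x6f14 = 0x1e0e
One's complement: ~0x1e0e
Checksum = 0xe1f1


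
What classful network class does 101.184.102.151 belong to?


First octet: 101
Binary: 01100101
0xxxxxxx -> Class A (1-126)
Class A, default mask 255.0.0.0 (/8)


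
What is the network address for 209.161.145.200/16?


IP:   11010001.10100001.10010001.11001000
Mask: 11111111.11111111.00000000.00000000
AND operation:
Net:  11010001.10100001.00000000.00000000
Network: 209.161.0.0/16


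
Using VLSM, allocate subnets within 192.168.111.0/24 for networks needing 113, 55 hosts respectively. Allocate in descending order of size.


113 hosts -> /25 (126 usable): 192.168.111.0/25
55 hosts -> /26 (62 usable): 192.168.111.128/26
Allocation: 192.168.111.0/25 (113 hosts, 126 usable); 192.168.111.128/26 (55 hosts, 62 usable)


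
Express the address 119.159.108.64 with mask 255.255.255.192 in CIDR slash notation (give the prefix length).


Binary: 11111111.11111111.11111111.11000000
Count leading 1s
Prefix: /26


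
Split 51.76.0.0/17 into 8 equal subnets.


New prefix = 17 + 3 = 20
Each subnet has 4096 addresses
  51.76.0.0/20
  51.76.16.0/20
  51.76.32.0/20
  51.76.48.0/20
  51.76.64.0/20
  51.76.80.0/20
  51.76.96.0/20
  51.76.112.0/20
Subnets: 51.76.0.0/20, 51.76.16.0/20, 51.76.32.0/20, 51.76.48.0/20, 51.76.64.0/20, 51.76.80.0/20, 51.76.96.0/20, 51.76.112.0/20


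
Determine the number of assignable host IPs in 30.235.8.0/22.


Host bits = 32 - 22 = 10
Total addresses = 2^10 = 1024
Usable = total - 2 (network and broadcast)
Usable hosts: 1022


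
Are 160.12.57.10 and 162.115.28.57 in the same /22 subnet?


Mask: 255.255.252.0
160.12.57.10 AND mask = 160.12.56.0
162.115.28.57 AND mask = 162.115.28.0
No, different subnets (160.12.56.0 vs 162.115.28.0)


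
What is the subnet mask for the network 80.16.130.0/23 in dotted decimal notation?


/23 means 23 network bits, 9 host bits
Binary: 11111111111111111111111000000000
Mask: 255.255.254.0


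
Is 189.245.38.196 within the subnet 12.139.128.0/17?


Subnet network: 12.139.128.0
Test IP AND mask: 189.245.0.0
No, 189.245.38.196 is not in 12.139.128.0/17


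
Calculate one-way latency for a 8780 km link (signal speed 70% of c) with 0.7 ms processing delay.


Speed = 0.7 * 3e5 km/s = 210000 km/s
Propagation delay = 8780 / 210000 = 0.0418 s = 41.8095 ms
Processing delay = 0.7 ms
Total one-way latency = 42.5095 ms


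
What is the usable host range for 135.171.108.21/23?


Network: 135.171.108.0
Broadcast: 135.171.109.255
First usable = network + 1
Last usable = broadcast - 1
Range: 135.171.108.1 to 135.171.109.254


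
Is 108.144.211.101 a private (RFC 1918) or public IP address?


RFC 1918 private ranges:
  10.0.0.0/8 (10.0.0.0 - 10.255.255.255)
  172.16.0.0/12 (172.16.0.0 - 172.31.255.255)
  192.168.0.0/16 (192.168.0.0 - 192.168.255.255)
Public (not in any RFC 1918 range)


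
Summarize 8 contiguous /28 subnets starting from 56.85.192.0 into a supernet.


Original prefix: /28
Number of subnets: 8 = 2^3
New prefix = 28 - 3 = 25
Supernet: 56.85.192.0/25


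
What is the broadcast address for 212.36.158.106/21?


Network: 212.36.152.0/21
Host bits = 11
Set all host bits to 1:
Broadcast: 212.36.159.255


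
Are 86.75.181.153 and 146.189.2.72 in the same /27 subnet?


Mask: 255.255.255.224
86.75.181.153 AND mask = 86.75.181.128
146.189.2.72 AND mask = 146.189.2.64
No, different subnets (86.75.181.128 vs 146.189.2.64)


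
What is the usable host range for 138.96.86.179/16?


Network: 138.96.0.0
Broadcast: 138.96.255.255
First usable = network + 1
Last usable = broadcast - 1
Range: 138.96.0.1 to 138.96.255.254


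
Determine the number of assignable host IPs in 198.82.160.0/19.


Host bits = 32 - 19 = 13
Total addresses = 2^13 = 8192
Usable = total - 2 (network and broadcast)
Usable hosts: 8190


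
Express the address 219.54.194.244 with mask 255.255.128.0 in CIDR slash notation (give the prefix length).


Binary: 11111111.11111111.10000000.00000000
Count leading 1s
Prefix: /17


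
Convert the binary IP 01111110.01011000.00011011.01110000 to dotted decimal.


01111110 = 126
01011000 = 88
00011011 = 27
01110000 = 112
IP: 126.88.27.112


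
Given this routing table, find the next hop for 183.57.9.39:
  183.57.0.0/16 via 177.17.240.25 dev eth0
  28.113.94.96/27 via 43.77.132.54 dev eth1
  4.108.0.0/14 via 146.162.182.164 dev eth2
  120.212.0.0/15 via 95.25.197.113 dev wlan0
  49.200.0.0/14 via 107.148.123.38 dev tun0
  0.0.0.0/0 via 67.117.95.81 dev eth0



Longest prefix match for 183.57.9.39:
  /16 183.57.0.0: MATCH
  /27 28.113.94.96: no
  /14 4.108.0.0: no
  /15 120.212.0.0: no
  /14 49.200.0.0: no
  /0 0.0.0.0: MATCH
Selected: next-hop 177.17.240.25 via eth0 (matched /16)


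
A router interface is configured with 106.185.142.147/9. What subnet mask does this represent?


/9 means 9 network bits, 23 host bits
Binary: 11111111100000000000000000000000
Mask: 255.128.0.0


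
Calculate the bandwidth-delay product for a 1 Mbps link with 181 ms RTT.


BDP = bandwidth * RTT
= 1 Mbps * 181 ms
= 1 * 1e6 * 181 / 1000 bits
= 181000 bits
= 22625 bytes
= 22.0947 KB
BDP = 181000 bits (22625 bytes)


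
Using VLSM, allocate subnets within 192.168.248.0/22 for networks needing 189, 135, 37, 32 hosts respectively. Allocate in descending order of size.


189 hosts -> /24 (254 usable): 192.168.248.0/24
135 hosts -> /24 (254 usable): 192.168.249.0/24
37 hosts -> /26 (62 usable): 192.168.250.0/26
32 hosts -> /26 (62 usable): 192.168.250.64/26
Allocation: 192.168.248.0/24 (189 hosts, 254 usable); 192.168.249.0/24 (135 hosts, 254 usable); 192.168.250.0/26 (37 hosts, 62 usable); 192.168.250.64/26 (32 hosts, 62 usable)


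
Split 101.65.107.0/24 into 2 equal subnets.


New prefix = 24 + 1 = 25
Each subnet has 128 addresses
  101.65.107.0/25
  101.65.107.128/25
Subnets: 101.65.107.0/25, 101.65.107.128/25


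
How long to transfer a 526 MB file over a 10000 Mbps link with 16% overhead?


Effective throughput = 10000 * (1 - 16/100) = 8400 Mbps
File size in Mb = 526 * 8 = 4208 Mb
Time = 4208 / 8400
Time = 0.501 seconds


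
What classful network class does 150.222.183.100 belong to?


First octet: 150
Binary: 10010110
10xxxxxx -> Class B (128-191)
Class B, default mask 255.255.0.0 (/16)


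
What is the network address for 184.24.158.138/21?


IP:   10111000.00011000.10011110.10001010
Mask: 11111111.11111111.11111000.00000000
AND operation:
Net:  10111000.00011000.10011000.00000000
Network: 184.24.152.0/21


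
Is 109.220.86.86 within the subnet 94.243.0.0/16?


Subnet network: 94.243.0.0
Test IP AND mask: 109.220.0.0
No, 109.220.86.86 is not in 94.243.0.0/16


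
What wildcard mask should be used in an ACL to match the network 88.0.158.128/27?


Subnet mask: 255.255.255.224
Wildcard = 255.255.255.255 - subnet mask
255 - 255 = 0
255 - 255 = 0
255 - 255 = 0
255 - 224 = 31
Wildcard: 0.0.0.31


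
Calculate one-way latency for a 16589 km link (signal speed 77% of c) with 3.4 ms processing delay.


Speed = 0.77 * 3e5 km/s = 231000 km/s
Propagation delay = 16589 / 231000 = 0.0718 s = 71.8139 ms
Processing delay = 3.4 ms
Total one-way latency = 75.2139 ms


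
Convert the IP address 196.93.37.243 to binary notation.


196 = 11000100
93 = 01011101
37 = 00100101
243 = 11110011
Binary: 11000100.01011101.00100101.11110011


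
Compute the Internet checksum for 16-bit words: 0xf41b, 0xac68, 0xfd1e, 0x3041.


Sum all words (with carry folding):
+ 0xf41b = 0xf41b
+ 0xac68 = 0xa084
+ 0xfd1e = 0x9da3
+ 0x3041 = 0xcde4
One's complement: ~0xcde4
Checksum = 0x321b


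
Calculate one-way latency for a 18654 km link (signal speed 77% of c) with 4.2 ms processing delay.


Speed = 0.77 * 3e5 km/s = 231000 km/s
Propagation delay = 18654 / 231000 = 0.0808 s = 80.7532 ms
Processing delay = 4.2 ms
Total one-way latency = 84.9532 ms


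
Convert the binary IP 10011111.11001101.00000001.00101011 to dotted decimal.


10011111 = 159
11001101 = 205
00000001 = 1
00101011 = 43
IP: 159.205.1.43


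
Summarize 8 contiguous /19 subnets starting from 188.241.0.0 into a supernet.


Original prefix: /19
Number of subnets: 8 = 2^3
New prefix = 19 - 3 = 16
Supernet: 188.241.0.0/16


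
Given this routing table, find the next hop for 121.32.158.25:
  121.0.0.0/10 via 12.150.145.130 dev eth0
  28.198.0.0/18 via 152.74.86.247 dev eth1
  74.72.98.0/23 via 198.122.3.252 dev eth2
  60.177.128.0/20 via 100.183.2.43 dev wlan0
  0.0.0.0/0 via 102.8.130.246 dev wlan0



Longest prefix match for 121.32.158.25:
  /10 121.0.0.0: MATCH
  /18 28.198.0.0: no
  /23 74.72.98.0: no
  /20 60.177.128.0: no
  /0 0.0.0.0: MATCH
Selected: next-hop 12.150.145.130 via eth0 (matched /10)


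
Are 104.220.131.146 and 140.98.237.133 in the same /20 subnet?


Mask: 255.255.240.0
104.220.131.146 AND mask = 104.220.128.0
140.98.237.133 AND mask = 140.98.224.0
No, different subnets (104.220.128.0 vs 140.98.224.0)


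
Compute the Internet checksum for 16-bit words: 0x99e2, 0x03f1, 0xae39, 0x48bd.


Sum all words (with carry folding):
+ 0x99e2 = 0x99e2
+ 0x03f1 = 0x9dd3
+ 0xae39 = 0x4c0d
+ 0x48bd = 0x94ca
One's complement: ~0x94ca
Checksum = 0x6b35


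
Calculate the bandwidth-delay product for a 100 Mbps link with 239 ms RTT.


BDP = bandwidth * RTT
= 100 Mbps * 239 ms
= 100 * 1e6 * 239 / 1000 bits
= 23900000 bits
= 2987500 bytes
= 2917.4805 KB
BDP = 23900000 bits (2987500 bytes)


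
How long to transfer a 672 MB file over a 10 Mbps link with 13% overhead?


Effective throughput = 10 * (1 - 13/100) = 8.7 Mbps
File size in Mb = 672 * 8 = 5376 Mb
Time = 5376 / 8.7
Time = 617.931 seconds


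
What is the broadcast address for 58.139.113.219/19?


Network: 58.139.96.0/19
Host bits = 13
Set all host bits to 1:
Broadcast: 58.139.127.255


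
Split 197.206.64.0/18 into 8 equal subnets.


New prefix = 18 + 3 = 21
Each subnet has 2048 addresses
  197.206.64.0/21
  197.206.72.0/21
  197.206.80.0/21
  197.206.88.0/21
  197.206.96.0/21
  197.206.104.0/21
  197.206.112.0/21
  197.206.120.0/21
Subnets: 197.206.64.0/21, 197.206.72.0/21, 197.206.80.0/21, 197.206.88.0/21, 197.206.96.0/21, 197.206.104.0/21, 197.206.112.0/21, 197.206.120.0/21


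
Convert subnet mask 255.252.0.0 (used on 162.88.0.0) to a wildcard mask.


Subnet mask: 255.252.0.0
Wildcard = 255.255.255.255 - subnet mask
255 - 255 = 0
255 - 252 = 3
255 - 0 = 255
255 - 0 = 255
Wildcard: 0.3.255.255


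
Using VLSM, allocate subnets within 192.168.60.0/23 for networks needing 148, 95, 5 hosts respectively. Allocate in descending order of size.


148 hosts -> /24 (254 usable): 192.168.60.0/24
95 hosts -> /25 (126 usable): 192.168.61.0/25
5 hosts -> /29 (6 usable): 192.168.61.128/29
Allocation: 192.168.60.0/24 (148 hosts, 254 usable); 192.168.61.0/25 (95 hosts, 126 usable); 192.168.61.128/29 (5 hosts, 6 usable)


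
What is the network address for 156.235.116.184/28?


IP:   10011100.11101011.01110100.10111000
Mask: 11111111.11111111.11111111.11110000
AND operation:
Net:  10011100.11101011.01110100.10110000
Network: 156.235.116.176/28


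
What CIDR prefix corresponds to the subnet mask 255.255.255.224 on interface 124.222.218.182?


Binary: 11111111.11111111.11111111.11100000
Count leading 1s
Prefix: /27


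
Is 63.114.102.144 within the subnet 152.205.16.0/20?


Subnet network: 152.205.16.0
Test IP AND mask: 63.114.96.0
No, 63.114.102.144 is not in 152.205.16.0/20


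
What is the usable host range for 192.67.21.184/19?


Network: 192.67.0.0
Broadcast: 192.67.31.255
First usable = network + 1
Last usable = broadcast - 1
Range: 192.67.0.1 to 192.67.31.254


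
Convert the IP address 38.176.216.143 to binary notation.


38 = 00100110
176 = 10110000
216 = 11011000
143 = 10001111
Binary: 00100110.10110000.11011000.10001111


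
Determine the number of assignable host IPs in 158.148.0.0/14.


Host bits = 32 - 14 = 18
Total addresses = 2^18 = 262144
Usable = total - 2 (network and broadcast)
Usable hosts: 262142


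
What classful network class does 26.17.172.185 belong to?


First octet: 26
Binary: 00011010
0xxxxxxx -> Class A (1-126)
Class A, default mask 255.0.0.0 (/8)


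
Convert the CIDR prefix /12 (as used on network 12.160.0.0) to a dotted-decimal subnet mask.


/12 means 12 network bits, 20 host bits
Binary: 11111111111100000000000000000000
Mask: 255.240.0.0


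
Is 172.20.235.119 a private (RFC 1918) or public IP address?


RFC 1918 private ranges:
  10.0.0.0/8 (10.0.0.0 - 10.255.255.255)
  172.16.0.0/12 (172.16.0.0 - 172.31.255.255)
  192.168.0.0/16 (192.168.0.0 - 192.168.255.255)
Private (in 172.16.0.0/12)


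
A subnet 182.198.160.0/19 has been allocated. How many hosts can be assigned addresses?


Host bits = 32 - 19 = 13
Total addresses = 2^13 = 8192
Usable = total - 2 (network and broadcast)
Usable hosts: 8190


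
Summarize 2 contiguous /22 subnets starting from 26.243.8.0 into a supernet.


Original prefix: /22
Number of subnets: 2 = 2^1
New prefix = 22 - 1 = 21
Supernet: 26.243.8.0/21


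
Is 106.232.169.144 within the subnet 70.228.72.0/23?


Subnet network: 70.228.72.0
Test IP AND mask: 106.232.168.0
No, 106.232.169.144 is not in 70.228.72.0/23


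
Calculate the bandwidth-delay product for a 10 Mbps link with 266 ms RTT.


BDP = bandwidth * RTT
= 10 Mbps * 266 ms
= 10 * 1e6 * 266 / 1000 bits
= 2660000 bits
= 332500 bytes
= 324.707 KB
BDP = 2660000 bits (332500 bytes)


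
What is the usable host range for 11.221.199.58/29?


Network: 11.221.199.56
Broadcast: 11.221.199.63
First usable = network + 1
Last usable = broadcast - 1
Range: 11.221.199.57 to 11.221.199.62


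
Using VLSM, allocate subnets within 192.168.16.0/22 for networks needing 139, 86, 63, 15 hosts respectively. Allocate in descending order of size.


139 hosts -> /24 (254 usable): 192.168.16.0/24
86 hosts -> /25 (126 usable): 192.168.17.0/25
63 hosts -> /25 (126 usable): 192.168.17.128/25
15 hosts -> /27 (30 usable): 192.168.18.0/27
Allocation: 192.168.16.0/24 (139 hosts, 254 usable); 192.168.17.0/25 (86 hosts, 126 usable); 192.168.17.128/25 (63 hosts, 126 usable); 192.168.18.0/27 (15 hosts, 30 usable)


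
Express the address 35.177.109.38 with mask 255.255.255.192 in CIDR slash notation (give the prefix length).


Binary: 11111111.11111111.11111111.11000000
Count leading 1s
Prefix: /26


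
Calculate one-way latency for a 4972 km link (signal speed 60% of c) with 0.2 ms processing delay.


Speed = 0.6 * 3e5 km/s = 180000 km/s
Propagation delay = 4972 / 180000 = 0.0276 s = 27.6222 ms
Processing delay = 0.2 ms
Total one-way latency = 27.8222 ms


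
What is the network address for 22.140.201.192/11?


IP:   00010110.10001100.11001001.11000000
Mask: 11111111.11100000.00000000.00000000
AND operation:
Net:  00010110.10000000.00000000.00000000
Network: 22.128.0.0/11


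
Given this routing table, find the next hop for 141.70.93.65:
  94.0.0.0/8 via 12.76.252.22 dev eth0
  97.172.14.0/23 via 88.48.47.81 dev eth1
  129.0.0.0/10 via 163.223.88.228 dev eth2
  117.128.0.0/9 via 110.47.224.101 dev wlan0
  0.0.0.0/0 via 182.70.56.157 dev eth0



Longest prefix match for 141.70.93.65:
  /8 94.0.0.0: no
  /23 97.172.14.0: no
  /10 129.0.0.0: no
  /9 117.128.0.0: no
  /0 0.0.0.0: MATCH
Selected: next-hop 182.70.56.157 via eth0 (matched /0)


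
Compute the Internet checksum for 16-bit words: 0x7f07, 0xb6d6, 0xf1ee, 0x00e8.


Sum all words (with carry folding):
+ 0x7f07 = 0x7f07
+ 0xb6d6 = 0x35de
+ 0xf1ee = 0x27cd
+ 0x00e8 = 0x28b5
One's complement: ~0x28b5
Checksum = 0xd74a


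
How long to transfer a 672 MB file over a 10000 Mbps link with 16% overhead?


Effective throughput = 10000 * (1 - 16/100) = 8400 Mbps
File size in Mb = 672 * 8 = 5376 Mb
Time = 5376 / 8400
Time = 0.64 seconds


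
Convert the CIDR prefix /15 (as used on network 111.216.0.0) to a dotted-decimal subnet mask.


/15 means 15 network bits, 17 host bits
Binary: 11111111111111100000000000000000
Mask: 255.254.0.0


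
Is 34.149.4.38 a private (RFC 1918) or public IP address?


RFC 1918 private ranges:
  10.0.0.0/8 (10.0.0.0 - 10.255.255.255)
  172.16.0.0/12 (172.16.0.0 - 172.31.255.255)
  192.168.0.0/16 (192.168.0.0 - 192.168.255.255)
Public (not in any RFC 1918 range)


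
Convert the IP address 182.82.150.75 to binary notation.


182 = 10110110
82 = 01010010
150 = 10010110
75 = 01001011
Binary: 10110110.01010010.10010110.01001011


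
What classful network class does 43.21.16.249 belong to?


First octet: 43
Binary: 00101011
0xxxxxxx -> Class A (1-126)
Class A, default mask 255.0.0.0 (/8)


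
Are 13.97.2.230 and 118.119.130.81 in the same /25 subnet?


Mask: 255.255.255.128
13.97.2.230 AND mask = 13.97.2.128
118.119.130.81 AND mask = 118.119.130.0
No, different subnets (13.97.2.128 vs 118.119.130.0)


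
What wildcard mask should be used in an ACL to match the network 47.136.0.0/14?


Subnet mask: 255.252.0.0
Wildcard = 255.255.255.255 - subnet mask
255 - 255 = 0
255 - 252 = 3
255 - 0 = 255
255 - 0 = 255
Wildcard: 0.3.255.255


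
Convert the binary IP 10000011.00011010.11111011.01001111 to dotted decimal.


10000011 = 131
00011010 = 26
11111011 = 251
01001111 = 79
IP: 131.26.251.79


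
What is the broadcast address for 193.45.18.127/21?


Network: 193.45.16.0/21
Host bits = 11
Set all host bits to 1:
Broadcast: 193.45.23.255


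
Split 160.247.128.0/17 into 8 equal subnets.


New prefix = 17 + 3 = 20
Each subnet has 4096 addresses
  160.247.128.0/20
  160.247.144.0/20
  160.247.160.0/20
  160.247.176.0/20
  160.247.192.0/20
  160.247.208.0/20
  160.247.224.0/20
  160.247.240.0/20
Subnets: 160.247.128.0/20, 160.247.144.0/20, 160.247.160.0/20, 160.247.176.0/20, 160.247.192.0/20, 160.247.208.0/20, 160.247.224.0/20, 160.247.240.0/20


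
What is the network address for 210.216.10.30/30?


IP:   11010010.11011000.00001010.00011110
Mask: 11111111.11111111.11111111.11111100
AND operation:
Net:  11010010.11011000.00001010.00011100
Network: 210.216.10.28/30


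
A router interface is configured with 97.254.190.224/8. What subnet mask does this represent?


/8 means 8 network bits, 24 host bits
Binary: 11111111000000000000000000000000
Mask: 255.0.0.0


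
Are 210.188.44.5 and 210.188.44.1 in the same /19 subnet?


Mask: 255.255.224.0
210.188.44.5 AND mask = 210.188.32.0
210.188.44.1 AND mask = 210.188.32.0
Yes, same subnet (210.188.32.0)


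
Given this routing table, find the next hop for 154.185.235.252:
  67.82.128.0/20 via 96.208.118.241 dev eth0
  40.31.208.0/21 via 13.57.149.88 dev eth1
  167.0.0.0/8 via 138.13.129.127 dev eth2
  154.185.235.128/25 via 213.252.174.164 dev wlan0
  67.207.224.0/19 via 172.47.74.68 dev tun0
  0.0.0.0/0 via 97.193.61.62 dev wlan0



Longest prefix match for 154.185.235.252:
  /20 67.82.128.0: no
  /21 40.31.208.0: no
  /8 167.0.0.0: no
  /25 154.185.235.128: MATCH
  /19 67.207.224.0: no
  /0 0.0.0.0: MATCH
Selected: next-hop 213.252.174.164 via wlan0 (matched /25)


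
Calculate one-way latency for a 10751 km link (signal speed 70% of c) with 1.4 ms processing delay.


Speed = 0.7 * 3e5 km/s = 210000 km/s
Propagation delay = 10751 / 210000 = 0.0512 s = 51.1952 ms
Processing delay = 1.4 ms
Total one-way latency = 52.5952 ms


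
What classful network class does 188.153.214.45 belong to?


First octet: 188
Binary: 10111100
10xxxxxx -> Class B (128-191)
Class B, default mask 255.255.0.0 (/16)


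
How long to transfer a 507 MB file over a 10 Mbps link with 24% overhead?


Effective throughput = 10 * (1 - 24/100) = 7.6 Mbps
File size in Mb = 507 * 8 = 4056 Mb
Time = 4056 / 7.6
Time = 533.6842 seconds


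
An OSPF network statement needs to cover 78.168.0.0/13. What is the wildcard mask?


Subnet mask: 255.248.0.0
Wildcard = 255.255.255.255 - subnet mask
255 - 255 = 0
255 - 248 = 7
255 - 0 = 255
255 - 0 = 255
Wildcard: 0.7.255.255


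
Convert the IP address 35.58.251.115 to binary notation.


35 = 00100011
58 = 00111010
251 = 11111011
115 = 01110011
Binary: 00100011.00111010.11111011.01110011


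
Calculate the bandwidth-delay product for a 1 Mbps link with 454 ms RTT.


BDP = bandwidth * RTT
= 1 Mbps * 454 ms
= 1 * 1e6 * 454 / 1000 bits
= 454000 bits
= 56750 bytes
= 55.4199 KB
BDP = 454000 bits (56750 bytes)


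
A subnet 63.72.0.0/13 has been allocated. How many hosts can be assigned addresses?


Host bits = 32 - 13 = 19
Total addresses = 2^19 = 524288
Usable = total - 2 (network and broadcast)
Usable hosts: 524286


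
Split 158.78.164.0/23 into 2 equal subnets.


New prefix = 23 + 1 = 24
Each subnet has 256 addresses
  158.78.164.0/24
  158.78.165.0/24
Subnets: 158.78.164.0/24, 158.78.165.0/24


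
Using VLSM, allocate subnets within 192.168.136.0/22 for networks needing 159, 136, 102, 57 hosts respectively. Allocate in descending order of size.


159 hosts -> /24 (254 usable): 192.168.136.0/24
136 hosts -> /24 (254 usable): 192.168.137.0/24
102 hosts -> /25 (126 usable): 192.168.138.0/25
57 hosts -> /26 (62 usable): 192.168.138.128/26
Allocation: 192.168.136.0/24 (159 hosts, 254 usable); 192.168.137.0/24 (136 hosts, 254 usable); 192.168.138.0/25 (102 hosts, 126 usable); 192.168.138.128/26 (57 hosts, 62 usable)


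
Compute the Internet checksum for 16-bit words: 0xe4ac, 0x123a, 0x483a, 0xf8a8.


Sum all words (with carry folding):
+ 0xe4ac = 0xe4ac
+ 0x123a = 0xf6e6
+ 0x483a = 0x3f21
+ 0xf8a8 = 0x37ca
One's complement: ~0x37ca
Checksum = 0xc835


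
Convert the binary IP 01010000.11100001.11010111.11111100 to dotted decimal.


01010000 = 80
11100001 = 225
11010111 = 215
11111100 = 252
IP: 80.225.215.252


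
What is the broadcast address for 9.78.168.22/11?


Network: 9.64.0.0/11
Host bits = 21
Set all host bits to 1:
Broadcast: 9.95.255.255


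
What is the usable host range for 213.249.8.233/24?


Network: 213.249.8.0
Broadcast: 213.249.8.255
First usable = network + 1
Last usable = broadcast - 1
Range: 213.249.8.1 to 213.249.8.254


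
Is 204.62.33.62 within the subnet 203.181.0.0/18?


Subnet network: 203.181.0.0
Test IP AND mask: 204.62.0.0
No, 204.62.33.62 is not in 203.181.0.0/18


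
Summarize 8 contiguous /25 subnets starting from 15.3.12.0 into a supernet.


Original prefix: /25
Number of subnets: 8 = 2^3
New prefix = 25 - 3 = 22
Supernet: 15.3.12.0/22


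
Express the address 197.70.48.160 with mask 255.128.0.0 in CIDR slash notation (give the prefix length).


Binary: 11111111.10000000.00000000.00000000
Count leading 1s
Prefix: /9


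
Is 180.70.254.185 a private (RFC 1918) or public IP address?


RFC 1918 private ranges:
  10.0.0.0/8 (10.0.0.0 - 10.255.255.255)
  172.16.0.0/12 (172.16.0.0 - 172.31.255.255)
  192.168.0.0/16 (192.168.0.0 - 192.168.255.255)
Public (not in any RFC 1918 range)


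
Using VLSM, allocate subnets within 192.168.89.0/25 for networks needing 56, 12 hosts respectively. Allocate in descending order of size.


56 hosts -> /26 (62 usable): 192.168.89.0/26
12 hosts -> /28 (14 usable): 192.168.89.64/28
Allocation: 192.168.89.0/26 (56 hosts, 62 usable); 192.168.89.64/28 (12 hosts, 14 usable)


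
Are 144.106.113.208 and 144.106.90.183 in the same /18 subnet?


Mask: 255.255.192.0
144.106.113.208 AND mask = 144.106.64.0
144.106.90.183 AND mask = 144.106.64.0
Yes, same subnet (144.106.64.0)


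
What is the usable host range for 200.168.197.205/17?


Network: 200.168.128.0
Broadcast: 200.168.255.255
First usable = network + 1
Last usable = broadcast - 1
Range: 200.168.128.1 to 200.168.255.254


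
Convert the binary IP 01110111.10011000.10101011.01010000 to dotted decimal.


01110111 = 119
10011000 = 152
10101011 = 171
01010000 = 80
IP: 119.152.171.80


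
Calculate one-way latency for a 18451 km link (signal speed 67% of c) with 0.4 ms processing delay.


Speed = 0.67 * 3e5 km/s = 201000 km/s
Propagation delay = 18451 / 201000 = 0.0918 s = 91.796 ms
Processing delay = 0.4 ms
Total one-way latency = 92.196 ms


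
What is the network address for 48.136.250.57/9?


IP:   00110000.10001000.11111010.00111001
Mask: 11111111.10000000.00000000.00000000
AND operation:
Net:  00110000.10000000.00000000.00000000
Network: 48.128.0.0/9


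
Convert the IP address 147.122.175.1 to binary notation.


147 = 10010011
122 = 01111010
175 = 10101111
1 = 00000001
Binary: 10010011.01111010.10101111.00000001


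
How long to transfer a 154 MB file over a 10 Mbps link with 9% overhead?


Effective throughput = 10 * (1 - 9/100) = 9.1 Mbps
File size in Mb = 154 * 8 = 1232 Mb
Time = 1232 / 9.1
Time = 135.3846 seconds


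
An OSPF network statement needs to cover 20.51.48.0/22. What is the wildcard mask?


Subnet mask: 255.255.252.0
Wildcard = 255.255.255.255 - subnet mask
255 - 255 = 0
255 - 255 = 0
255 - 252 = 3
255 - 0 = 255
Wildcard: 0.0.3.255


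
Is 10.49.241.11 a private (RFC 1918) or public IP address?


RFC 1918 private ranges:
  10.0.0.0/8 (10.0.0.0 - 10.255.255.255)
  172.16.0.0/12 (172.16.0.0 - 172.31.255.255)
  192.168.0.0/16 (192.168.0.0 - 192.168.255.255)
Private (in 10.0.0.0/8)


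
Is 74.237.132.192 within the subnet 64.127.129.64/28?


Subnet network: 64.127.129.64
Test IP AND mask: 74.237.132.192
No, 74.237.132.192 is not in 64.127.129.64/28


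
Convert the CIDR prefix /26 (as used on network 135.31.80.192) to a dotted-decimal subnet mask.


/26 means 26 network bits, 6 host bits
Binary: 11111111111111111111111111000000
Mask: 255.255.255.192


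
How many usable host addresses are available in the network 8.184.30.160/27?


Host bits = 32 - 27 = 5
Total addresses = 2^5 = 32
Usable = total - 2 (network and broadcast)
Usable hosts: 30


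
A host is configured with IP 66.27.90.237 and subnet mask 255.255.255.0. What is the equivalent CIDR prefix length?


Binary: 11111111.11111111.11111111.00000000
Count leading 1s
Prefix: /24


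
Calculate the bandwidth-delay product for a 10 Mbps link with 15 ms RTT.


BDP = bandwidth * RTT
= 10 Mbps * 15 ms
= 10 * 1e6 * 15 / 1000 bits
= 150000 bits
= 18750 bytes
= 18.3105 KB
BDP = 150000 bits (18750 bytes)


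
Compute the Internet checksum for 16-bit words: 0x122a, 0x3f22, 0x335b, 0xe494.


Sum all words (with carry folding):
+ 0x122a = 0x122a
+ 0x3f22 = 0x514c
+ 0x335b = 0x84a7
+ 0xe494 = 0x693c
One's complement: ~0x693c
Checksum = 0x96c3


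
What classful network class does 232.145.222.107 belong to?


First octet: 232
Binary: 11101000
1110xxxx -> Class D (224-239)
Class D (multicast), default mask N/A


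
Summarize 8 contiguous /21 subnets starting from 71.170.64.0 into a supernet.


Original prefix: /21
Number of subnets: 8 = 2^3
New prefix = 21 - 3 = 18
Supernet: 71.170.64.0/18


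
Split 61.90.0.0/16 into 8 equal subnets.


New prefix = 16 + 3 = 19
Each subnet has 8192 addresses
  61.90.0.0/19
  61.90.32.0/19
  61.90.64.0/19
  61.90.96.0/19
  61.90.128.0/19
  61.90.160.0/19
  61.90.192.0/19
  61.90.224.0/19
Subnets: 61.90.0.0/19, 61.90.32.0/19, 61.90.64.0/19, 61.90.96.0/19, 61.90.128.0/19, 61.90.160.0/19, 61.90.192.0/19, 61.90.224.0/19


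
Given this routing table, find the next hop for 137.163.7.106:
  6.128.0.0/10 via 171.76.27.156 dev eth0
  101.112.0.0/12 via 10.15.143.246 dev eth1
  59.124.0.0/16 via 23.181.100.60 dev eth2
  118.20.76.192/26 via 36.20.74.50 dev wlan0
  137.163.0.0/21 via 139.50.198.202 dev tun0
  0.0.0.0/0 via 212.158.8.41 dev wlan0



Longest prefix match for 137.163.7.106:
  /10 6.128.0.0: no
  /12 101.112.0.0: no
  /16 59.124.0.0: no
  /26 118.20.76.192: no
  /21 137.163.0.0: MATCH
  /0 0.0.0.0: MATCH
Selected: next-hop 139.50.198.202 via tun0 (matched /21)


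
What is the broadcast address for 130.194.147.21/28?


Network: 130.194.147.16/28
Host bits = 4
Set all host bits to 1:
Broadcast: 130.194.147.31


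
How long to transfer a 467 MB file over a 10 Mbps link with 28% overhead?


Effective throughput = 10 * (1 - 28/100) = 7.2 Mbps
File size in Mb = 467 * 8 = 3736 Mb
Time = 3736 / 7.2
Time = 518.8889 seconds


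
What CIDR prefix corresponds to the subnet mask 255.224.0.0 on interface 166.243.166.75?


Binary: 11111111.11100000.00000000.00000000
Count leading 1s
Prefix: /11


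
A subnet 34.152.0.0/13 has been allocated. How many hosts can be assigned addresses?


Host bits = 32 - 13 = 19
Total addresses = 2^19 = 524288
Usable = total - 2 (network and broadcast)
Usable hosts: 524286


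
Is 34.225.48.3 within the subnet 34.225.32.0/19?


Subnet network: 34.225.32.0
Test IP AND mask: 34.225.32.0
Yes, 34.225.48.3 is in 34.225.32.0/19


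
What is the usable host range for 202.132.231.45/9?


Network: 202.128.0.0
Broadcast: 202.255.255.255
First usable = network + 1
Last usable = broadcast - 1
Range: 202.128.0.1 to 202.255.255.254


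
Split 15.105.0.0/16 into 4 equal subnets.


New prefix = 16 + 2 = 18
Each subnet has 16384 addresses
  15.105.0.0/18
  15.105.64.0/18
  15.105.128.0/18
  15.105.192.0/18
Subnets: 15.105.0.0/18, 15.105.64.0/18, 15.105.128.0/18, 15.105.192.0/18


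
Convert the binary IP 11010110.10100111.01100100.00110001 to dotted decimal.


11010110 = 214
10100111 = 167
01100100 = 100
00110001 = 49
IP: 214.167.100.49
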